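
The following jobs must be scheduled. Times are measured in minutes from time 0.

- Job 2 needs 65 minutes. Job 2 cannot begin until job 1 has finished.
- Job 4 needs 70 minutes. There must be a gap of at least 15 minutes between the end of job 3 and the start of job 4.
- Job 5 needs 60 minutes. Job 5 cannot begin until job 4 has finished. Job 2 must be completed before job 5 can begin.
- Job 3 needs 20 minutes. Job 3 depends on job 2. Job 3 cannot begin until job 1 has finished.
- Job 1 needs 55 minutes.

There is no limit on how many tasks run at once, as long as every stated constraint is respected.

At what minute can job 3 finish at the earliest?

140

Job 1 has no prerequisites, so it starts at minute 0 and finishes at minute 55.
Job 2 waits on job 1 (finishes minute 55), so it starts at minute 55 and finishes at 55 + 65 = minute 120.
Job 3 cannot start until job 2 (finishes minute 120); job 1 (finishes minute 55). The controlling bound is minute 120, so job 3 finishes at 120 + 20 = minute 140.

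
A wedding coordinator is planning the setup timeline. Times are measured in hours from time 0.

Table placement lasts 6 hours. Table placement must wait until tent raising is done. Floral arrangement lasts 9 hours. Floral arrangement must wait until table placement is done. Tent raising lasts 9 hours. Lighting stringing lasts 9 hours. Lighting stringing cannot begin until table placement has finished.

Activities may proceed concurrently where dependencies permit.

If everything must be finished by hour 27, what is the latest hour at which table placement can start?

12

To finish by hour 27, floral arrangement (duration 9) must start no later than hour 18.
To finish by hour 27, lighting stringing (duration 9) must start no later than hour 18.
Table placement has several dependents: floral arrangement (must start by hour 18); lighting stringing (must start by hour 18). The earliest of those limits is hour 18, so table placement must start by 18 − 6 = hour 12.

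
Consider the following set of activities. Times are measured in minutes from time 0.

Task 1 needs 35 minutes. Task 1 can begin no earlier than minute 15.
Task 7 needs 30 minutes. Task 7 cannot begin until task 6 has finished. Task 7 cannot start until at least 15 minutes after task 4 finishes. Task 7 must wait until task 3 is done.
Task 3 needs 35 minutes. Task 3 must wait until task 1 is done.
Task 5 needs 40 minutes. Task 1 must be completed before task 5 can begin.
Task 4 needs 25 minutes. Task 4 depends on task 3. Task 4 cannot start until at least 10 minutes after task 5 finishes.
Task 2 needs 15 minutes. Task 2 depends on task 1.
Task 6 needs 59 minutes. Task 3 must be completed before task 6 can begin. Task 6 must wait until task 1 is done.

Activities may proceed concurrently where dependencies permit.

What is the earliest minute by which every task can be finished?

174

Task 1 cannot begin until its own release at minute 15. It runs from minute 15 to 15 + 35 = minute 50.
Task 5 waits on task 1 (finishes minute 50), so it starts at minute 50 and finishes at 50 + 40 = minute 90.
Task 3 waits on task 1 (finishes minute 50), so it starts at minute 50 and finishes at 50 + 35 = minute 85.
Task 6 has to wait for task 3 (finishes minute 85); task 1 (finishes minute 50). The latest of these is minute 85, so task 6 runs minute 85 to 85 + 59 = minute 144.
Task 4 cannot start until task 3 (finishes minute 85); task 5 (finishes minute 90, plus 10-minute gap → minute 100). The controlling bound is minute 100, so task 4 finishes at 100 + 25 = minute 125.
For task 7: task 6 (finishes minute 144); task 4 (finishes minute 125, plus 15-minute gap → minute 140); task 3 (finishes minute 85). Taking the maximum gives a start of minute 144, and it finishes at 144 + 30 = minute 174.
Task 2 cannot begin until task 1 (finishes minute 50). It runs from minute 50 to 50 + 15 = minute 65.
All tasks are finished once the last one completes. Finish times: Task 1 at 50, Task 2 at 65, Task 3 at 85, Task 4 at 125, Task 5 at 90, Task 6 at 144, Task 7 at 174. The latest is minute 174.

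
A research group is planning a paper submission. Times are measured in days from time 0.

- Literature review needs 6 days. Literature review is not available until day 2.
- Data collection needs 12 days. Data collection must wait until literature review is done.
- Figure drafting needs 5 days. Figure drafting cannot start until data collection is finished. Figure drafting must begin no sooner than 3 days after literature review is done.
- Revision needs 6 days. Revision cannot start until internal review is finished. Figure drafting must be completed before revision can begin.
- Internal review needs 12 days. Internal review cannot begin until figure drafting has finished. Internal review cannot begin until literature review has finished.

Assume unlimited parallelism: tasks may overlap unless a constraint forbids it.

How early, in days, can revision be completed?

Literature review waits on its own release at day 2, so it starts at day 2 and finishes at 2 + 6 = day 8.
Data collection waits on literature review (finishes day 8), so it starts at day 8 and finishes at 8 + 12 = day 20.
Figure drafting has to wait for data collection (finishes day 20); literature review (finishes day 8, plus 3-day gap → day 11). The latest of these is day 20, so figure drafting runs day 20 to 20 + 5 = day 25.
Internal review has to wait for figure drafting (finishes day 25); literature review (finishes day 8). The latest of these is day 25, so internal review runs day 25 to 25 + 12 = day 37.
Revision needs all of internal review (finishes day 37); figure drafting (finishes day 25). That puts its earliest start at day 37; it finishes at 37 + 6 = day 43.

43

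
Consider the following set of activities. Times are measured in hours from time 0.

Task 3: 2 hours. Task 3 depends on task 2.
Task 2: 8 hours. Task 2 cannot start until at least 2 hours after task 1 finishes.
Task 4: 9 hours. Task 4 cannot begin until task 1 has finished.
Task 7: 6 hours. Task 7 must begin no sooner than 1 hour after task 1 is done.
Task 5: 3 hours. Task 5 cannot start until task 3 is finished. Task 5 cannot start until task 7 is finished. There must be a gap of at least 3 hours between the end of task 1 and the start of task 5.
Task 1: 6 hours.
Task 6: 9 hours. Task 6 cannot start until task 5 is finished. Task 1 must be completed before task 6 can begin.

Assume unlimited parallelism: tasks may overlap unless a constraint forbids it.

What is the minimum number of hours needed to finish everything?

30

Task 1 has no prerequisites, so it starts at hour 0 and finishes at hour 6.
Task 7 cannot begin until task 1 (finishes hour 6, plus 1-hour gap → hour 7). It runs from hour 7 to 7 + 6 = hour 13.
Task 4 cannot begin until task 1 (finishes hour 6). It runs from hour 6 to 6 + 9 = hour 15.
Task 2 waits on task 1 (finishes hour 6, plus 2-hour gap → hour 8), so it starts at hour 8 and finishes at 8 + 8 = hour 16.
Task 3 waits on task 2 (finishes hour 16), so it starts at hour 16 and finishes at 16 + 2 = hour 18.
For task 5: task 3 (finishes hour 18); task 7 (finishes hour 13); task 1 (finishes hour 6, plus 3-hour gap → hour 9). Taking the maximum gives a start of hour 18, and it finishes at 18 + 3 = hour 21.
Task 6 cannot start until task 5 (finishes hour 21); task 1 (finishes hour 6). The controlling bound is hour 21, so task 6 finishes at 21 + 9 = hour 30.
All tasks are finished once the last one completes. Finish times: Task 1 at 6, Task 2 at 16, Task 3 at 18, Task 4 at 15, Task 5 at 21, Task 6 at 30, Task 7 at 13. The latest is hour 30.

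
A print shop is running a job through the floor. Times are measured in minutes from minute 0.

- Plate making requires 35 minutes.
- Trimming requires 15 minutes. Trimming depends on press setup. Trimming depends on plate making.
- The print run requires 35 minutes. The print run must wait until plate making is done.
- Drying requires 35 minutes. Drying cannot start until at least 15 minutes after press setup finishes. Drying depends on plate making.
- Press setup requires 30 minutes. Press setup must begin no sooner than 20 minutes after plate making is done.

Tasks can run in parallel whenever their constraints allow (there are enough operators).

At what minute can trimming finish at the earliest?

Plate making can start immediately at minute 0; it finishes at minute 35.
After plate making (finishes minute 35, plus 20-minute gap → minute 55), press setup can start at minute 55 and finishes at minute 85.
Trimming needs all of press setup (finishes minute 85); plate making (finishes minute 35). That puts its earliest start at minute 85; it finishes at 85 + 15 = minute 100.

100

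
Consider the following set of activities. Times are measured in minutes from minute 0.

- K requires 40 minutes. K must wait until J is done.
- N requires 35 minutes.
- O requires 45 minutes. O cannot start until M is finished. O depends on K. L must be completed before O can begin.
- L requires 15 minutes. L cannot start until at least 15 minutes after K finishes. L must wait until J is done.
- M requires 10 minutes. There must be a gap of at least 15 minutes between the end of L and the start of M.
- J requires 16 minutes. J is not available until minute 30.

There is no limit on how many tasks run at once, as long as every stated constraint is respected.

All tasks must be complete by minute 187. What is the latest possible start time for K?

O has no dependents, so it just needs to finish by minute 187. Starting by 187 − 45 = minute 142 achieves that.
M feeds into O (must start by minute 142); so M must finish by minute 142 and therefore start by minute 132.
L feeds M (must start by minute 132, minus 15-minute gap → minute 117); O (must start by minute 142). Taking the minimum, L must finish by minute 117 and start by 117 − 15 = minute 102.
K has several dependents: L (must start by minute 102, minus 15-minute gap → minute 87); O (must start by minute 142). The earliest of those limits is minute 87, so K must start by 87 − 40 = minute 47.

47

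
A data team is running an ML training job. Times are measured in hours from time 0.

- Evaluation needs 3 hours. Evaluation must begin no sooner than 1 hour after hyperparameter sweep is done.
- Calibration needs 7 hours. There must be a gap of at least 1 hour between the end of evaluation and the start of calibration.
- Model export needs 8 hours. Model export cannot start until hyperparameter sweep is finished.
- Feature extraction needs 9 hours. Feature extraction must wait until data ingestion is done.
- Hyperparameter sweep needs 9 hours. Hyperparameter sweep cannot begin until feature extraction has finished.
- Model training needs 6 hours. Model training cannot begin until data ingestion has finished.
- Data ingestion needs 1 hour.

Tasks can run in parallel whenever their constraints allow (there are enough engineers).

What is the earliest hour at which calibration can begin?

Data ingestion has no prerequisites, so it starts at hour 0 and finishes at hour 1.
After data ingestion (finishes hour 1), feature extraction can start at hour 1 and finishes at hour 10.
Hyperparameter sweep waits on feature extraction (finishes hour 10), so it starts at hour 10 and finishes at 10 + 9 = hour 19.
Evaluation cannot begin until hyperparameter sweep (finishes hour 19, plus 1-hour gap → hour 20). It runs from hour 20 to 20 + 3 = hour 23.
Calibration waits on evaluation (finishes hour 23, plus 1-hour gap → hour 24), so the earliest it can start is hour 24.

24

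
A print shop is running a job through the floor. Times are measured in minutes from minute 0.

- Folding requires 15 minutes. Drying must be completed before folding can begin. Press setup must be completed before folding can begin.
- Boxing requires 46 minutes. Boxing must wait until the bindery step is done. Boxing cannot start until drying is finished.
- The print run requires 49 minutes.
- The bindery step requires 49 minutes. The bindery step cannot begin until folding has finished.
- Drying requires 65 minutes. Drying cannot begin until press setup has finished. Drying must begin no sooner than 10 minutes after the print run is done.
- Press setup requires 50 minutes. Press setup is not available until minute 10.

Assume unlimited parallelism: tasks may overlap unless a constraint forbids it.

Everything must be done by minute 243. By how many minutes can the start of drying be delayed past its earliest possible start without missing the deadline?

8

Nothing blocks the print run, so it runs from minute 0 to minute 49.
Press setup waits on its own release at minute 10, so it starts at minute 10 and finishes at 10 + 50 = minute 60.
For drying: press setup (finishes minute 60); the print run (finishes minute 49, plus 10-minute gap → minute 59). Taking the maximum gives a start of minute 60, and it finishes at 60 + 65 = minute 125.

Working backward from the deadline:
Boxing has no dependents, so it just needs to finish by minute 243. Starting by 243 − 46 = minute 197 achieves that.
The bindery step must finish before boxing (must start by minute 197). With a 49-minute duration, the bindery step must start by 197 − 49 = minute 148.
Since the bindery step (must start by minute 148) depends on it, folding must finish by minute 148. Backing off its 15-minute duration gives a latest start of minute 133.
Drying feeds folding (must start by minute 133); boxing (must start by minute 197). Taking the minimum, drying must finish by minute 133 and start by 133 − 65 = minute 68.
So drying can start as early as minute 60 and as late as minute 68, giving 68 − 60 = 8 minutes of slack.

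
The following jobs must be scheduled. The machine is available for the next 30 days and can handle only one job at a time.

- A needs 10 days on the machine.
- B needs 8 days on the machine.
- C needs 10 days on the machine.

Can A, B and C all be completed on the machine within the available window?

Yes

Running back to back, the jobs need 10 + 8 + 10 = 28 days on the machine.
Since 28 ≤ 30, they fit within the window.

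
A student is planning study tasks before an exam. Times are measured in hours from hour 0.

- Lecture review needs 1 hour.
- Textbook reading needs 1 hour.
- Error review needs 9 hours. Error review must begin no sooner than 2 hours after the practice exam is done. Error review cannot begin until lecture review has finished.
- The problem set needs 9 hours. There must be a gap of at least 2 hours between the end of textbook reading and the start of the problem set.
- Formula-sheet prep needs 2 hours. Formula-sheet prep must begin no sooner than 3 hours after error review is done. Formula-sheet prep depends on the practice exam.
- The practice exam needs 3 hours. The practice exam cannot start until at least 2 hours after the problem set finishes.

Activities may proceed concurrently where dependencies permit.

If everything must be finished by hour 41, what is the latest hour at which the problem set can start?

11

Formula-sheet prep must finish by hour 41; it takes 2 hours, so it must start by 41 − 2 = hour 39.
Error review has to be done before formula-sheet prep (must start by hour 39, minus 3-hour gap → hour 36). That means finishing by hour 36, i.e. starting by 36 − 9 = hour 27.
For the practice exam: error review (must start by hour 27, minus 2-hour gap → hour 25); formula-sheet prep (must start by hour 39). The most restrictive is hour 25; with a 3-hour duration, the practice exam must start by hour 22.
Since the practice exam (must start by hour 22, minus 2-hour gap → hour 20) depends on it, the problem set must finish by hour 20. Backing off its 9-hour duration gives a latest start of hour 11.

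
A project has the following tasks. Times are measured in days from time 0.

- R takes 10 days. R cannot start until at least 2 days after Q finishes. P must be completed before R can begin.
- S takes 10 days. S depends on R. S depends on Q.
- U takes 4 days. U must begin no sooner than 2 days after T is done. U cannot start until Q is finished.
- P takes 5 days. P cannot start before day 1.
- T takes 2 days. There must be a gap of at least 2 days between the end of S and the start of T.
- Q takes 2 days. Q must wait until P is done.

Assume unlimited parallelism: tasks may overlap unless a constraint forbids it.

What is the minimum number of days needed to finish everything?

P waits on its own release at day 1, so it starts at day 1 and finishes at 1 + 5 = day 6.
After P (finishes day 6), Q can start at day 6 and finishes at day 8.
For R: Q (finishes day 8, plus 2-day gap → day 10); P (finishes day 6). Taking the maximum gives a start of day 10, and it finishes at 10 + 10 = day 20.
S needs all of R (finishes day 20); Q (finishes day 8). That puts its earliest start at day 20; it finishes at 20 + 10 = day 30.
T waits on S (finishes day 30, plus 2-day gap → day 32), so it starts at day 32 and finishes at 32 + 2 = day 34.
U has to wait for T (finishes day 34, plus 2-day gap → day 36); Q (finishes day 8). The latest of these is day 36, so U runs day 36 to 36 + 4 = day 40.
All tasks are finished once the last one completes. Finish times: P at 6, Q at 8, R at 20, S at 30, T at 34, U at 40. The latest is day 40.

40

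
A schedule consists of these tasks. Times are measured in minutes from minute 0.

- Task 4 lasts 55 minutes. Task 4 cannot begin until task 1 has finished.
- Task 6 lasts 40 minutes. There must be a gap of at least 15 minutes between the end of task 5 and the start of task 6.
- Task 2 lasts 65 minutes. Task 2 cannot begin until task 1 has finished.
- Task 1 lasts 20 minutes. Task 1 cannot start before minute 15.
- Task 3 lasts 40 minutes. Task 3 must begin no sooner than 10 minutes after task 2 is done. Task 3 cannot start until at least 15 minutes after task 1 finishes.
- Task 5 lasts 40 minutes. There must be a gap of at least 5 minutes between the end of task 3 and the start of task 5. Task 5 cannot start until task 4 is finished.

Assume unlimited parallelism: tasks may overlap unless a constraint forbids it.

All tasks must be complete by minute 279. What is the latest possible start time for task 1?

44

Task 6 has no dependents, so it just needs to finish by minute 279. Starting by 279 − 40 = minute 239 achieves that.
Since task 6 (must start by minute 239, minus 15-minute gap → minute 224) depends on it, task 5 must finish by minute 224. Backing off its 40-minute duration gives a latest start of minute 184.
Task 3 has to be done before task 5 (must start by minute 184, minus 5-minute gap → minute 179). That means finishing by minute 179, i.e. starting by 179 − 40 = minute 139.
Task 2 has to be done before task 3 (must start by minute 139, minus 10-minute gap → minute 129). That means finishing by minute 129, i.e. starting by 129 − 65 = minute 64.
Since task 5 (must start by minute 184) depends on it, task 4 must finish by minute 184. Backing off its 55-minute duration gives a latest start of minute 129.
Task 1 must finish in time for task 2 (must start by minute 64); task 3 (must start by minute 139, minus 15-minute gap → minute 124); task 4 (must start by minute 129). The tightest is minute 64, so task 1 must start by 64 − 20 = minute 44.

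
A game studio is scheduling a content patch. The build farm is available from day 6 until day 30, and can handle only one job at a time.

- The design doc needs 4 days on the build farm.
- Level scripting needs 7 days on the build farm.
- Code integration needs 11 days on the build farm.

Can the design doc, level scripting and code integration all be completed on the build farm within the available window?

The build farm window is 30 − 6 = 24 days.
Running back to back, the jobs need 4 + 7 + 11 = 22 days on the build farm.
Since 22 ≤ 24, they fit within the window.

Yes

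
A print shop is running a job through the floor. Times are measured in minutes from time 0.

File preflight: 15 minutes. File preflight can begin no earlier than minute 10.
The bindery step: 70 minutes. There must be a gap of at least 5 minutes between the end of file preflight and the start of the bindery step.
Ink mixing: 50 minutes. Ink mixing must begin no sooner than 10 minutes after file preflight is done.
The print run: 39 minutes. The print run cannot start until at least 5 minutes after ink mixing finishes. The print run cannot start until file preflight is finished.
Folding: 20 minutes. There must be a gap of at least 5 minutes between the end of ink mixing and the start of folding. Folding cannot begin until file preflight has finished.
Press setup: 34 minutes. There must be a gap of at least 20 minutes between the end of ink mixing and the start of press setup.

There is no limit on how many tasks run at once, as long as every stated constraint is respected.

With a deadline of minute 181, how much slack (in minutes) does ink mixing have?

42

File preflight cannot begin until its own release at minute 10. It runs from minute 10 to 10 + 15 = minute 25.
After file preflight (finishes minute 25, plus 10-minute gap → minute 35), ink mixing can start at minute 35 and finishes at minute 85.

Working backward from the deadline:
Press setup must finish by minute 181; it takes 34 minutes, so it must start by 181 − 34 = minute 147.
Nothing follows the print run; the deadline of minute 181 is its only limit. It must start by 181 − 39 = minute 142.
Folding has no dependents, so it just needs to finish by minute 181. Starting by 181 − 20 = minute 161 achieves that.
Ink mixing has several dependents: press setup (must start by minute 147, minus 20-minute gap → minute 127); the print run (must start by minute 142, minus 5-minute gap → minute 137); folding (must start by minute 161, minus 5-minute gap → minute 156). The earliest of those limits is minute 127, so ink mixing must start by 127 − 50 = minute 77.
So ink mixing can start as early as minute 35 and as late as minute 77, giving 77 − 35 = 42 minutes of slack.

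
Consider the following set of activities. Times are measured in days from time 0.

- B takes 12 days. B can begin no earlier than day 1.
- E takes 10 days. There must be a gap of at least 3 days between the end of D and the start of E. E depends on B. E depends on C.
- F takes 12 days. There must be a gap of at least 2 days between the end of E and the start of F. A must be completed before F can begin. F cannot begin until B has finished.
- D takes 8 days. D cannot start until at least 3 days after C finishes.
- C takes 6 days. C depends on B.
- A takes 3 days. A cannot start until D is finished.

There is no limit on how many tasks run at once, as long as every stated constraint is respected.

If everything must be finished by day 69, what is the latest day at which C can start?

25

To finish by day 69, F (duration 12) must start no later than day 57.
A has to be done before F (must start by day 57). That means finishing by day 57, i.e. starting by 57 − 3 = day 54.
E has to be done before F (must start by day 57, minus 2-day gap → day 55). That means finishing by day 55, i.e. starting by 55 − 10 = day 45.
D must finish in time for A (must start by day 54); E (must start by day 45, minus 3-day gap → day 42). The tightest is day 42, so D must start by 42 − 8 = day 34.
For C: D (must start by day 34, minus 3-day gap → day 31); E (must start by day 45). The most restrictive is day 31; with a 6-day duration, C must start by day 25.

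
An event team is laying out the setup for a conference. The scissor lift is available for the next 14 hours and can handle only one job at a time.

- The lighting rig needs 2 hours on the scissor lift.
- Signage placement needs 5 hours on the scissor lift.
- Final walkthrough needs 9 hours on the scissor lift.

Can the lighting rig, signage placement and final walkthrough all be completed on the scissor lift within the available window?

No

Running back to back, the jobs need 2 + 5 + 9 = 16 hours on the scissor lift.
Since 16 > 14, they cannot all fit.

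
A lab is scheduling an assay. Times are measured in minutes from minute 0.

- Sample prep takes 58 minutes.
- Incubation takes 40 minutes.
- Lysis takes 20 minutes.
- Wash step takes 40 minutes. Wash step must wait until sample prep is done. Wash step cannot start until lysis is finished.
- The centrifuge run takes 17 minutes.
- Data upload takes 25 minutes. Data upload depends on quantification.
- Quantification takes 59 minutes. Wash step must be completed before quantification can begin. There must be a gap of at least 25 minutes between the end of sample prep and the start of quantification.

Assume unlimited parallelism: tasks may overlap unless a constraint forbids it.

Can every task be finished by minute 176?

The centrifuge run has no prerequisites, so it starts at minute 0 and finishes at minute 17.
Incubation can start immediately at minute 0; it finishes at minute 40.
Lysis can start immediately at minute 0; it finishes at minute 20.
Sample prep can start immediately at minute 0; it finishes at minute 58.
Wash step needs all of sample prep (finishes minute 58); lysis (finishes minute 20). That puts its earliest start at minute 58; it finishes at 58 + 40 = minute 98.
Quantification cannot start until wash step (finishes minute 98); sample prep (finishes minute 58, plus 25-minute gap → minute 83). The controlling bound is minute 98, so quantification finishes at 98 + 59 = minute 157.
Data upload waits on quantification (finishes minute 157), so it starts at minute 157 and finishes at 157 + 25 = minute 182.
The earliest everything can be done is minute 182, which is after the deadline of 176, so it is not possible.

No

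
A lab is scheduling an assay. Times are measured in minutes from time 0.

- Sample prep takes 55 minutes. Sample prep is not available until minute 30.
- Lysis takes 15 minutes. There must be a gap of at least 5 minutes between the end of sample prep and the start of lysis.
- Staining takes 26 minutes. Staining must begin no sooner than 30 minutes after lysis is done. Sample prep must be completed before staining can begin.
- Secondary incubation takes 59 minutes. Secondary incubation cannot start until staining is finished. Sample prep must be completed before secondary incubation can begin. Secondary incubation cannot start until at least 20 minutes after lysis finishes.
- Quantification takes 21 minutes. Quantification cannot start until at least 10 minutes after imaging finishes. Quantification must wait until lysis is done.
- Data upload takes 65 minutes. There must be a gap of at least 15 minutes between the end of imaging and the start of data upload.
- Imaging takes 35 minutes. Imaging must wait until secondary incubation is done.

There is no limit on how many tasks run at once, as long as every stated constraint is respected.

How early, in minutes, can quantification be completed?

286

Sample prep cannot begin until its own release at minute 30. It runs from minute 30 to 30 + 55 = minute 85.
After sample prep (finishes minute 85, plus 5-minute gap → minute 90), lysis can start at minute 90 and finishes at minute 105.
Staining has to wait for lysis (finishes minute 105, plus 30-minute gap → minute 135); sample prep (finishes minute 85). The latest of these is minute 135, so staining runs minute 135 to 135 + 26 = minute 161.
Secondary incubation cannot start until staining (finishes minute 161); sample prep (finishes minute 85); lysis (finishes minute 105, plus 20-minute gap → minute 125). The controlling bound is minute 161, so secondary incubation finishes at 161 + 59 = minute 220.
Imaging waits on secondary incubation (finishes minute 220), so it starts at minute 220 and finishes at 220 + 35 = minute 255.
Quantification has to wait for imaging (finishes minute 255, plus 10-minute gap → minute 265); lysis (finishes minute 105). The latest of these is minute 265, so quantification runs minute 265 to 265 + 21 = minute 286.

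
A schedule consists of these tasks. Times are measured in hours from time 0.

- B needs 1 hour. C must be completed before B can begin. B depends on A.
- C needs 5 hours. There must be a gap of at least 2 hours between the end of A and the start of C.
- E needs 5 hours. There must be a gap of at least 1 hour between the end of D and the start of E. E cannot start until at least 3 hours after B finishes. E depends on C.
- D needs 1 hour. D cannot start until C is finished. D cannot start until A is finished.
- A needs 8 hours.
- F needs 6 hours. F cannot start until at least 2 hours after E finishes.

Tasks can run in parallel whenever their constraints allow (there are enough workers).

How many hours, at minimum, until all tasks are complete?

A has no prerequisites, so it starts at hour 0 and finishes at hour 8.
After A (finishes hour 8, plus 2-hour gap → hour 10), C can start at hour 10 and finishes at hour 15.
D has to wait for C (finishes hour 15); A (finishes hour 8). The latest of these is hour 15, so D runs hour 15 to 15 + 1 = hour 16.
B needs all of C (finishes hour 15); A (finishes hour 8). That puts its earliest start at hour 15; it finishes at 15 + 1 = hour 16.
E cannot start until D (finishes hour 16, plus 1-hour gap → hour 17); B (finishes hour 16, plus 3-hour gap → hour 19); C (finishes hour 15). The controlling bound is hour 19, so E finishes at 19 + 5 = hour 24.
After E (finishes hour 24, plus 2-hour gap → hour 26), F can start at hour 26 and finishes at hour 32.
All tasks are finished once the last one completes. Finish times: A at 8, B at 16, C at 15, D at 16, E at 24, F at 32. The latest is hour 32.

32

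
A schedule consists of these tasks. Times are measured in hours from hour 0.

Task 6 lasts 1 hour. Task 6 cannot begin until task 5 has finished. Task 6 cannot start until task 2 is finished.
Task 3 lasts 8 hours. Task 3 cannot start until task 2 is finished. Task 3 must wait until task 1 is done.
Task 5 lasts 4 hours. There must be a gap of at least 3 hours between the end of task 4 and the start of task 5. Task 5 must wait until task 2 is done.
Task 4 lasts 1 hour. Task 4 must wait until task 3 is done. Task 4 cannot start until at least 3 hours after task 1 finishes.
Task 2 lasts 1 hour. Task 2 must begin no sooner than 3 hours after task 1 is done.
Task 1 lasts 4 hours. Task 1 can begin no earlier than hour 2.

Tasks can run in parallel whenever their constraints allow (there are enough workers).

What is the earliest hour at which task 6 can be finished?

Task 1 waits on its own release at hour 2, so it starts at hour 2 and finishes at 2 + 4 = hour 6.
Task 2 waits on task 1 (finishes hour 6, plus 3-hour gap → hour 9), so it starts at hour 9 and finishes at 9 + 1 = hour 10.
Task 3 needs all of task 2 (finishes hour 10); task 1 (finishes hour 6). That puts its earliest start at hour 10; it finishes at 10 + 8 = hour 18.
Task 4 has to wait for task 3 (finishes hour 18); task 1 (finishes hour 6, plus 3-hour gap → hour 9). The latest of these is hour 18, so task 4 runs hour 18 to 18 + 1 = hour 19.
Task 5 needs all of task 4 (finishes hour 19, plus 3-hour gap → hour 22); task 2 (finishes hour 10). That puts its earliest start at hour 22; it finishes at 22 + 4 = hour 26.
Task 6 has to wait for task 5 (finishes hour 26); task 2 (finishes hour 10). The latest of these is hour 26, so task 6 runs hour 26 to 26 + 1 = hour 27.

27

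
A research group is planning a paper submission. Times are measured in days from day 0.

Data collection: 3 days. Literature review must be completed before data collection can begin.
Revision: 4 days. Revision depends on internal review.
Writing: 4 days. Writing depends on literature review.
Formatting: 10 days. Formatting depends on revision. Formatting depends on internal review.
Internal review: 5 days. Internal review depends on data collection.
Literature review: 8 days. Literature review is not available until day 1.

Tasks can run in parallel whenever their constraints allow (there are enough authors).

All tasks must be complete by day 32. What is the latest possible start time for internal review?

To finish by day 32, formatting (duration 10) must start no later than day 22.
Revision must finish before formatting (must start by day 22). With a 4-day duration, revision must start by 22 − 4 = day 18.
Internal review feeds revision (must start by day 18); formatting (must start by day 22). Taking the minimum, internal review must finish by day 18 and start by 18 − 5 = day 13.

13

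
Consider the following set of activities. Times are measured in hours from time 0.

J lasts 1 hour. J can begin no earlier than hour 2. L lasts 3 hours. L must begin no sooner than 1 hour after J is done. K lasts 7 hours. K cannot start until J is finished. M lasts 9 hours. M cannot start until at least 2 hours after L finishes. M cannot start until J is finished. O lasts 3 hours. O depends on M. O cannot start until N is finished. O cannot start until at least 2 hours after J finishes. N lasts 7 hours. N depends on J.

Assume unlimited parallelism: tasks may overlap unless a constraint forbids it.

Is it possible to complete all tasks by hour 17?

No

After its own release at hour 2, J can start at hour 2 and finishes at hour 3.
N cannot begin until J (finishes hour 3). It runs from hour 3 to 3 + 7 = hour 10.
L cannot begin until J (finishes hour 3, plus 1-hour gap → hour 4). It runs from hour 4 to 4 + 3 = hour 7.
For M: L (finishes hour 7, plus 2-hour gap → hour 9); J (finishes hour 3). Taking the maximum gives a start of hour 9, and it finishes at 9 + 9 = hour 18.
O cannot start until M (finishes hour 18); N (finishes hour 10); J (finishes hour 3, plus 2-hour gap → hour 5). The controlling bound is hour 18, so O finishes at 18 + 3 = hour 21.
K waits on J (finishes hour 3), so it starts at hour 3 and finishes at 3 + 7 = hour 10.
The earliest everything can be done is hour 21, which is after the deadline of 17, so it is not possible.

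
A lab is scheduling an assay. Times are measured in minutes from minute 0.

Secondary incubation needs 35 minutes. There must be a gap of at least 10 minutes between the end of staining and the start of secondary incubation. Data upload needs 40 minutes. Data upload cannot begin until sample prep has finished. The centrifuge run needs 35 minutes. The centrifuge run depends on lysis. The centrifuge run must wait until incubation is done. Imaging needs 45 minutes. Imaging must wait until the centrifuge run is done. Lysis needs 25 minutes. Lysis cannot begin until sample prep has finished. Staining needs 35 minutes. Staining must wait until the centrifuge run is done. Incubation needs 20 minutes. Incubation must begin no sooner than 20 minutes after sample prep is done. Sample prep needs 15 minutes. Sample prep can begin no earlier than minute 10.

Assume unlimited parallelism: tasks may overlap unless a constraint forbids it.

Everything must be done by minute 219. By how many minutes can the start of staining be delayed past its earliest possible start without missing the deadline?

39

Sample prep cannot begin until its own release at minute 10. It runs from minute 10 to 10 + 15 = minute 25.
Incubation waits on sample prep (finishes minute 25, plus 20-minute gap → minute 45), so it starts at minute 45 and finishes at 45 + 20 = minute 65.
Lysis cannot begin until sample prep (finishes minute 25). It runs from minute 25 to 25 + 25 = minute 50.
The centrifuge run needs all of lysis (finishes minute 50); incubation (finishes minute 65). That puts its earliest start at minute 65; it finishes at 65 + 35 = minute 100.
Staining cannot begin until the centrifuge run (finishes minute 100). It runs from minute 100 to 100 + 35 = minute 135.

Working backward from the deadline:
Secondary incubation must finish by minute 219; it takes 35 minutes, so it must start by 219 − 35 = minute 184.
Since secondary incubation (must start by minute 184, minus 10-minute gap → minute 174) depends on it, staining must finish by minute 174. Backing off its 35-minute duration gives a latest start of minute 139.
So staining can start as early as minute 100 and as late as minute 139, giving 139 − 100 = 39 minutes of slack.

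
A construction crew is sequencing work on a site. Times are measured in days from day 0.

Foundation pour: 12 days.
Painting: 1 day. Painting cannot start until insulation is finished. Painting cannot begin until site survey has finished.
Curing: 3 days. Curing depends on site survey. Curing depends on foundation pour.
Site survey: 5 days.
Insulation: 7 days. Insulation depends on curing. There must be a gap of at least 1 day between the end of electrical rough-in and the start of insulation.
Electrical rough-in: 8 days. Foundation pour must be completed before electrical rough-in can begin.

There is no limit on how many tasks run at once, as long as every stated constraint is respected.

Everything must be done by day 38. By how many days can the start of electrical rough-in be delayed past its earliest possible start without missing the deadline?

9

Nothing blocks foundation pour, so it runs from day 0 to day 12.
Electrical rough-in waits on foundation pour (finishes day 12), so it starts at day 12 and finishes at 12 + 8 = day 20.

Working backward from the deadline:
Painting must finish by day 38; it takes 1 day, so it must start by 38 − 1 = day 37.
Insulation has to be done before painting (must start by day 37). That means finishing by day 37, i.e. starting by 37 − 7 = day 30.
Electrical rough-in has to be done before insulation (must start by day 30, minus 1-day gap → day 29). That means finishing by day 29, i.e. starting by 29 − 8 = day 21.
So electrical rough-in can start as early as day 12 and as late as day 21, giving 21 − 12 = 9 days of slack.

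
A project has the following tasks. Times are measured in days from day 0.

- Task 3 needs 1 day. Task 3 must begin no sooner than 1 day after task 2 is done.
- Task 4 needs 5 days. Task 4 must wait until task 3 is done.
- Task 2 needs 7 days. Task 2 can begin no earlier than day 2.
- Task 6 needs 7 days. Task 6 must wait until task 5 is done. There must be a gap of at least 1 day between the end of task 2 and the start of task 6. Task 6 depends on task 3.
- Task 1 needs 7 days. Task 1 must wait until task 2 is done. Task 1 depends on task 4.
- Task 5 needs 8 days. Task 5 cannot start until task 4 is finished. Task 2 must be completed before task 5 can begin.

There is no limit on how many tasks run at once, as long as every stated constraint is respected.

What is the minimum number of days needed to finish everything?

After its own release at day 2, task 2 can start at day 2 and finishes at day 9.
After task 2 (finishes day 9, plus 1-day gap → day 10), task 3 can start at day 10 and finishes at day 11.
Task 4 waits on task 3 (finishes day 11), so it starts at day 11 and finishes at 11 + 5 = day 16.
Task 5 cannot start until task 4 (finishes day 16); task 2 (finishes day 9). The controlling bound is day 16, so task 5 finishes at 16 + 8 = day 24.
Task 6 has to wait for task 5 (finishes day 24); task 2 (finishes day 9, plus 1-day gap → day 10); task 3 (finishes day 11). The latest of these is day 24, so task 6 runs day 24 to 24 + 7 = day 31.
Task 1 cannot start until task 2 (finishes day 9); task 4 (finishes day 16). The controlling bound is day 16, so task 1 finishes at 16 + 7 = day 23.
All tasks are finished once the last one completes. Finish times: Task 1 at 23, Task 2 at 9, Task 3 at 11, Task 4 at 16, Task 5 at 24, Task 6 at 31. The latest is day 31.

31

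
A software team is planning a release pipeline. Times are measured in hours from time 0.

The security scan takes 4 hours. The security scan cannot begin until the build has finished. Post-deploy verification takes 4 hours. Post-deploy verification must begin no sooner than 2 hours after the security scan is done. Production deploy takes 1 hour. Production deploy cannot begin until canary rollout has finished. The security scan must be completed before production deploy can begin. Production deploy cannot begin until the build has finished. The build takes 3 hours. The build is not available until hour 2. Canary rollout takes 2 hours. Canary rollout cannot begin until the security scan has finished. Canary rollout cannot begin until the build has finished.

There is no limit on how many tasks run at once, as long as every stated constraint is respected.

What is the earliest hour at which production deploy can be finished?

The build cannot begin until its own release at hour 2. It runs from hour 2 to 2 + 3 = hour 5.
After the build (finishes hour 5), the security scan can start at hour 5 and finishes at hour 9.
Canary rollout cannot start until the security scan (finishes hour 9); the build (finishes hour 5). The controlling bound is hour 9, so canary rollout finishes at 9 + 2 = hour 11.
For production deploy: canary rollout (finishes hour 11); the security scan (finishes hour 9); the build (finishes hour 5). Taking the maximum gives a start of hour 11, and it finishes at 11 + 1 = hour 12.

12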